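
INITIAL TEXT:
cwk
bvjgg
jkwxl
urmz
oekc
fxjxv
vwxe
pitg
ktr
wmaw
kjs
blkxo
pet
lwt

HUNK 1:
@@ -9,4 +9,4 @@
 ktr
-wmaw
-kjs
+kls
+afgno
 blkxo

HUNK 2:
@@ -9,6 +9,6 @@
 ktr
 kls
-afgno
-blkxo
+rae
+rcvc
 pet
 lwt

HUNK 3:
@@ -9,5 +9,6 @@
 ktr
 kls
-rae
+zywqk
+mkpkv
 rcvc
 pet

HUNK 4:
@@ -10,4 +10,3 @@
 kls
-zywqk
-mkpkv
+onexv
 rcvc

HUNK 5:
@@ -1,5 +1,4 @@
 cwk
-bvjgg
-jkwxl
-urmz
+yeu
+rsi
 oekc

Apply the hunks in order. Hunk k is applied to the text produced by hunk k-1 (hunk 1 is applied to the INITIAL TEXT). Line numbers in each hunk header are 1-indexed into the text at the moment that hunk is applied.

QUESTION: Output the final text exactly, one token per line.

Hunk 1: at line 9 remove [wmaw,kjs] add [kls,afgno] -> 14 lines: cwk bvjgg jkwxl urmz oekc fxjxv vwxe pitg ktr kls afgno blkxo pet lwt
Hunk 2: at line 9 remove [afgno,blkxo] add [rae,rcvc] -> 14 lines: cwk bvjgg jkwxl urmz oekc fxjxv vwxe pitg ktr kls rae rcvc pet lwt
Hunk 3: at line 9 remove [rae] add [zywqk,mkpkv] -> 15 lines: cwk bvjgg jkwxl urmz oekc fxjxv vwxe pitg ktr kls zywqk mkpkv rcvc pet lwt
Hunk 4: at line 10 remove [zywqk,mkpkv] add [onexv] -> 14 lines: cwk bvjgg jkwxl urmz oekc fxjxv vwxe pitg ktr kls onexv rcvc pet lwt
Hunk 5: at line 1 remove [bvjgg,jkwxl,urmz] add [yeu,rsi] -> 13 lines: cwk yeu rsi oekc fxjxv vwxe pitg ktr kls onexv rcvc pet lwt

Answer: cwk
yeu
rsi
oekc
fxjxv
vwxe
pitg
ktr
kls
onexv
rcvc
pet
lwt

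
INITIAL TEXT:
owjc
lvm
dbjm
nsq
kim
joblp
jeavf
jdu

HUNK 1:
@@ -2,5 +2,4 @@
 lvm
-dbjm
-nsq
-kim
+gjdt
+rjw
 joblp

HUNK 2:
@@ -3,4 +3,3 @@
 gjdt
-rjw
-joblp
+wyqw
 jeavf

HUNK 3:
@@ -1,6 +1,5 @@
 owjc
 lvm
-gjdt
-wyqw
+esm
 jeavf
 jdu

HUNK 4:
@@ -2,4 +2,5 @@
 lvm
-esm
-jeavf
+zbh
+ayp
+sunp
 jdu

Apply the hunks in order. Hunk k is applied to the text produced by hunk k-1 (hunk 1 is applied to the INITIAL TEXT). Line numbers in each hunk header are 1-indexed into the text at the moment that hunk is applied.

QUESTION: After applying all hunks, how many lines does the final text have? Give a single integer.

Answer: 6

Derivation:
Hunk 1: at line 2 remove [dbjm,nsq,kim] add [gjdt,rjw] -> 7 lines: owjc lvm gjdt rjw joblp jeavf jdu
Hunk 2: at line 3 remove [rjw,joblp] add [wyqw] -> 6 lines: owjc lvm gjdt wyqw jeavf jdu
Hunk 3: at line 1 remove [gjdt,wyqw] add [esm] -> 5 lines: owjc lvm esm jeavf jdu
Hunk 4: at line 2 remove [esm,jeavf] add [zbh,ayp,sunp] -> 6 lines: owjc lvm zbh ayp sunp jdu
Final line count: 6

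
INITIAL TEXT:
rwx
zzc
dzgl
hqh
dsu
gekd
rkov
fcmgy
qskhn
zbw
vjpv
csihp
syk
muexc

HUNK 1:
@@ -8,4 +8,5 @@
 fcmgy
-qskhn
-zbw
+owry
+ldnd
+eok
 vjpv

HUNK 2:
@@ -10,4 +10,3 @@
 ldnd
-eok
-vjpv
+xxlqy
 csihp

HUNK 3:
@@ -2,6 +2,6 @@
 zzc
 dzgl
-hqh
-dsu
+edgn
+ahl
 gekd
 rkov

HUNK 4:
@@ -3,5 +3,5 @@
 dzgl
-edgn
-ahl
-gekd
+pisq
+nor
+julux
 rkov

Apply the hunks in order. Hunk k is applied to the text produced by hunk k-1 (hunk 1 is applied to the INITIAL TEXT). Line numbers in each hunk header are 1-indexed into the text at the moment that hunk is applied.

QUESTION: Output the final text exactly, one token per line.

Hunk 1: at line 8 remove [qskhn,zbw] add [owry,ldnd,eok] -> 15 lines: rwx zzc dzgl hqh dsu gekd rkov fcmgy owry ldnd eok vjpv csihp syk muexc
Hunk 2: at line 10 remove [eok,vjpv] add [xxlqy] -> 14 lines: rwx zzc dzgl hqh dsu gekd rkov fcmgy owry ldnd xxlqy csihp syk muexc
Hunk 3: at line 2 remove [hqh,dsu] add [edgn,ahl] -> 14 lines: rwx zzc dzgl edgn ahl gekd rkov fcmgy owry ldnd xxlqy csihp syk muexc
Hunk 4: at line 3 remove [edgn,ahl,gekd] add [pisq,nor,julux] -> 14 lines: rwx zzc dzgl pisq nor julux rkov fcmgy owry ldnd xxlqy csihp syk muexc

Answer: rwx
zzc
dzgl
pisq
nor
julux
rkov
fcmgy
owry
ldnd
xxlqy
csihp
syk
muexc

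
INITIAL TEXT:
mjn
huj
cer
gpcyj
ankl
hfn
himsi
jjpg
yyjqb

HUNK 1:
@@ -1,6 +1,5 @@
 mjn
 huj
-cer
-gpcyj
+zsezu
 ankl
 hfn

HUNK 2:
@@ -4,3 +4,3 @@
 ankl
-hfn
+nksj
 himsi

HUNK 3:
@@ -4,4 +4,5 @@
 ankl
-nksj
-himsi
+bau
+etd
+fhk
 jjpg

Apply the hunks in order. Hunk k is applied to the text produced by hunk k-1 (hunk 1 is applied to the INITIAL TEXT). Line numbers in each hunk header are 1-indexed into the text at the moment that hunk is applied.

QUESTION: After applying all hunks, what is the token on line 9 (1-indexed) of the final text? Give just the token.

Hunk 1: at line 1 remove [cer,gpcyj] add [zsezu] -> 8 lines: mjn huj zsezu ankl hfn himsi jjpg yyjqb
Hunk 2: at line 4 remove [hfn] add [nksj] -> 8 lines: mjn huj zsezu ankl nksj himsi jjpg yyjqb
Hunk 3: at line 4 remove [nksj,himsi] add [bau,etd,fhk] -> 9 lines: mjn huj zsezu ankl bau etd fhk jjpg yyjqb
Final line 9: yyjqb

Answer: yyjqb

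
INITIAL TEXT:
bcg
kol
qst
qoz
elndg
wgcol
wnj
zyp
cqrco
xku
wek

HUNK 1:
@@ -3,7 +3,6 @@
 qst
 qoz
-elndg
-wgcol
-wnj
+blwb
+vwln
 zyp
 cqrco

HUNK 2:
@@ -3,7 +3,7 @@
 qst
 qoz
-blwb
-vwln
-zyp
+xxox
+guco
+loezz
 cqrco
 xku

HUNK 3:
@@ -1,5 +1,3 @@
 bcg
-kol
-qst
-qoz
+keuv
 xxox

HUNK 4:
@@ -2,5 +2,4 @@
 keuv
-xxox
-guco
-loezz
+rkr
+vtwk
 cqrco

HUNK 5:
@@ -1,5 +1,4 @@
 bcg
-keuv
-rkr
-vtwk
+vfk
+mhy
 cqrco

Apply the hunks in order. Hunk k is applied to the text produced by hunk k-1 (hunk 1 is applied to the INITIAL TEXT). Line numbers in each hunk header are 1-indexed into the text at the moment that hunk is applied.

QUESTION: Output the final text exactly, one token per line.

Answer: bcg
vfk
mhy
cqrco
xku
wek

Derivation:
Hunk 1: at line 3 remove [elndg,wgcol,wnj] add [blwb,vwln] -> 10 lines: bcg kol qst qoz blwb vwln zyp cqrco xku wek
Hunk 2: at line 3 remove [blwb,vwln,zyp] add [xxox,guco,loezz] -> 10 lines: bcg kol qst qoz xxox guco loezz cqrco xku wek
Hunk 3: at line 1 remove [kol,qst,qoz] add [keuv] -> 8 lines: bcg keuv xxox guco loezz cqrco xku wek
Hunk 4: at line 2 remove [xxox,guco,loezz] add [rkr,vtwk] -> 7 lines: bcg keuv rkr vtwk cqrco xku wek
Hunk 5: at line 1 remove [keuv,rkr,vtwk] add [vfk,mhy] -> 6 lines: bcg vfk mhy cqrco xku wek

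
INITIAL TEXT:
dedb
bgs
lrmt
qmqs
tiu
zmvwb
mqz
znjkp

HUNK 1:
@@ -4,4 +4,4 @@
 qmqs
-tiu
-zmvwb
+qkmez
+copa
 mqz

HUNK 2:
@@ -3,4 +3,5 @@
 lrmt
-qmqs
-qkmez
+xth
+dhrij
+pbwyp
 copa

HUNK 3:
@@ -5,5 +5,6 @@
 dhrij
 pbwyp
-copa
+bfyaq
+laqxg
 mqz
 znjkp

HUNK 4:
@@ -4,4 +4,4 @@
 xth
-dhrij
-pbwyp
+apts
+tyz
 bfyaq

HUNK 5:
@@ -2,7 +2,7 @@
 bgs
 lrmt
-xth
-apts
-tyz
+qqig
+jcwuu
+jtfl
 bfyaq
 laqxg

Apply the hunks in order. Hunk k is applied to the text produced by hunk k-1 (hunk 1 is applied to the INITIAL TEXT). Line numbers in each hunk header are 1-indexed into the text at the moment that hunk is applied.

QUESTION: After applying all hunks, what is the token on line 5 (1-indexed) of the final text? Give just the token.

Hunk 1: at line 4 remove [tiu,zmvwb] add [qkmez,copa] -> 8 lines: dedb bgs lrmt qmqs qkmez copa mqz znjkp
Hunk 2: at line 3 remove [qmqs,qkmez] add [xth,dhrij,pbwyp] -> 9 lines: dedb bgs lrmt xth dhrij pbwyp copa mqz znjkp
Hunk 3: at line 5 remove [copa] add [bfyaq,laqxg] -> 10 lines: dedb bgs lrmt xth dhrij pbwyp bfyaq laqxg mqz znjkp
Hunk 4: at line 4 remove [dhrij,pbwyp] add [apts,tyz] -> 10 lines: dedb bgs lrmt xth apts tyz bfyaq laqxg mqz znjkp
Hunk 5: at line 2 remove [xth,apts,tyz] add [qqig,jcwuu,jtfl] -> 10 lines: dedb bgs lrmt qqig jcwuu jtfl bfyaq laqxg mqz znjkp
Final line 5: jcwuu

Answer: jcwuu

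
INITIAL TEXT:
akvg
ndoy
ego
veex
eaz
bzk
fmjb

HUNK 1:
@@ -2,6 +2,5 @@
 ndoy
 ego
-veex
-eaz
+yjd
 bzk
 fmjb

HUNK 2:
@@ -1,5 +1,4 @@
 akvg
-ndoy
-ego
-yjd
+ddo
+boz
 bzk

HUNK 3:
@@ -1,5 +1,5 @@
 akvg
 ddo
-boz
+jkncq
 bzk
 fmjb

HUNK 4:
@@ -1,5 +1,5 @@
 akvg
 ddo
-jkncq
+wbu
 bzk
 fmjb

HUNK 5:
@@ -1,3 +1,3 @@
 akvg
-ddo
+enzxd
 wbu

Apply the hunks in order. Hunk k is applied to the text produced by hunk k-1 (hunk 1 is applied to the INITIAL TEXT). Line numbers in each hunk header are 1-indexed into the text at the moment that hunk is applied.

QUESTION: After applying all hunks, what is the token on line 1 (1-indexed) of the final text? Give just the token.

Hunk 1: at line 2 remove [veex,eaz] add [yjd] -> 6 lines: akvg ndoy ego yjd bzk fmjb
Hunk 2: at line 1 remove [ndoy,ego,yjd] add [ddo,boz] -> 5 lines: akvg ddo boz bzk fmjb
Hunk 3: at line 1 remove [boz] add [jkncq] -> 5 lines: akvg ddo jkncq bzk fmjb
Hunk 4: at line 1 remove [jkncq] add [wbu] -> 5 lines: akvg ddo wbu bzk fmjb
Hunk 5: at line 1 remove [ddo] add [enzxd] -> 5 lines: akvg enzxd wbu bzk fmjb
Final line 1: akvg

Answer: akvg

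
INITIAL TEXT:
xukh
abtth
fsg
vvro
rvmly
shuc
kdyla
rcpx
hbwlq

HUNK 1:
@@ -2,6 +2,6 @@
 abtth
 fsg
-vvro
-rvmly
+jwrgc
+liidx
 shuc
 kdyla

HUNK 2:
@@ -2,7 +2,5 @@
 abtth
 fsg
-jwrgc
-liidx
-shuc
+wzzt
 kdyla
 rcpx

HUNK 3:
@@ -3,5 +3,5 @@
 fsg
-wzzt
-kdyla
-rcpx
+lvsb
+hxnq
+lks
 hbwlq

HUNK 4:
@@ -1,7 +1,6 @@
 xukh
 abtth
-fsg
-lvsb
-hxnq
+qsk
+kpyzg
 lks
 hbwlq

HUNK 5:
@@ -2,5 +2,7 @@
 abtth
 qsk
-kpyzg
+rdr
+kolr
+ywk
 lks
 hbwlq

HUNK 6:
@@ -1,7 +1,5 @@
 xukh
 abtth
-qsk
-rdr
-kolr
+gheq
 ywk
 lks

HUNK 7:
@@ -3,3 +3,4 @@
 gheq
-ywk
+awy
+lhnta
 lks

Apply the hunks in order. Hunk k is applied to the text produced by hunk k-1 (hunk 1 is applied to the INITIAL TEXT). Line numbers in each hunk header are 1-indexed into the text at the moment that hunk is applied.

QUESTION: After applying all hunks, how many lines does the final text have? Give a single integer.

Answer: 7

Derivation:
Hunk 1: at line 2 remove [vvro,rvmly] add [jwrgc,liidx] -> 9 lines: xukh abtth fsg jwrgc liidx shuc kdyla rcpx hbwlq
Hunk 2: at line 2 remove [jwrgc,liidx,shuc] add [wzzt] -> 7 lines: xukh abtth fsg wzzt kdyla rcpx hbwlq
Hunk 3: at line 3 remove [wzzt,kdyla,rcpx] add [lvsb,hxnq,lks] -> 7 lines: xukh abtth fsg lvsb hxnq lks hbwlq
Hunk 4: at line 1 remove [fsg,lvsb,hxnq] add [qsk,kpyzg] -> 6 lines: xukh abtth qsk kpyzg lks hbwlq
Hunk 5: at line 2 remove [kpyzg] add [rdr,kolr,ywk] -> 8 lines: xukh abtth qsk rdr kolr ywk lks hbwlq
Hunk 6: at line 1 remove [qsk,rdr,kolr] add [gheq] -> 6 lines: xukh abtth gheq ywk lks hbwlq
Hunk 7: at line 3 remove [ywk] add [awy,lhnta] -> 7 lines: xukh abtth gheq awy lhnta lks hbwlq
Final line count: 7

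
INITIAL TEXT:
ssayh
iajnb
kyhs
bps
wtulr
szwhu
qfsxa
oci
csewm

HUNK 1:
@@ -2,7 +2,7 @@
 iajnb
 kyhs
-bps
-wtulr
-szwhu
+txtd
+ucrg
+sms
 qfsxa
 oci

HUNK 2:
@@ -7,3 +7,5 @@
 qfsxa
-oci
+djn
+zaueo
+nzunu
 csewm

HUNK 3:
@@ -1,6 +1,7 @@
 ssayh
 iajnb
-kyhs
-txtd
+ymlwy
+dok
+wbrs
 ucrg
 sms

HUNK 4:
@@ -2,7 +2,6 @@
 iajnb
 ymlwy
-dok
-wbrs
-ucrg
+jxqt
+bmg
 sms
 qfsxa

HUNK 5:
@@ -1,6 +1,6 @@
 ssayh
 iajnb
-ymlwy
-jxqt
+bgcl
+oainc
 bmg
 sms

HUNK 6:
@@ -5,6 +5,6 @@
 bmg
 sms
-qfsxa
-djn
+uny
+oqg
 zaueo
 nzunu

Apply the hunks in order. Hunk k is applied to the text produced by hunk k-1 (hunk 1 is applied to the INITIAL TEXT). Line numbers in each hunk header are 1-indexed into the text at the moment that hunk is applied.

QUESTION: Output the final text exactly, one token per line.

Answer: ssayh
iajnb
bgcl
oainc
bmg
sms
uny
oqg
zaueo
nzunu
csewm

Derivation:
Hunk 1: at line 2 remove [bps,wtulr,szwhu] add [txtd,ucrg,sms] -> 9 lines: ssayh iajnb kyhs txtd ucrg sms qfsxa oci csewm
Hunk 2: at line 7 remove [oci] add [djn,zaueo,nzunu] -> 11 lines: ssayh iajnb kyhs txtd ucrg sms qfsxa djn zaueo nzunu csewm
Hunk 3: at line 1 remove [kyhs,txtd] add [ymlwy,dok,wbrs] -> 12 lines: ssayh iajnb ymlwy dok wbrs ucrg sms qfsxa djn zaueo nzunu csewm
Hunk 4: at line 2 remove [dok,wbrs,ucrg] add [jxqt,bmg] -> 11 lines: ssayh iajnb ymlwy jxqt bmg sms qfsxa djn zaueo nzunu csewm
Hunk 5: at line 1 remove [ymlwy,jxqt] add [bgcl,oainc] -> 11 lines: ssayh iajnb bgcl oainc bmg sms qfsxa djn zaueo nzunu csewm
Hunk 6: at line 5 remove [qfsxa,djn] add [uny,oqg] -> 11 lines: ssayh iajnb bgcl oainc bmg sms uny oqg zaueo nzunu csewm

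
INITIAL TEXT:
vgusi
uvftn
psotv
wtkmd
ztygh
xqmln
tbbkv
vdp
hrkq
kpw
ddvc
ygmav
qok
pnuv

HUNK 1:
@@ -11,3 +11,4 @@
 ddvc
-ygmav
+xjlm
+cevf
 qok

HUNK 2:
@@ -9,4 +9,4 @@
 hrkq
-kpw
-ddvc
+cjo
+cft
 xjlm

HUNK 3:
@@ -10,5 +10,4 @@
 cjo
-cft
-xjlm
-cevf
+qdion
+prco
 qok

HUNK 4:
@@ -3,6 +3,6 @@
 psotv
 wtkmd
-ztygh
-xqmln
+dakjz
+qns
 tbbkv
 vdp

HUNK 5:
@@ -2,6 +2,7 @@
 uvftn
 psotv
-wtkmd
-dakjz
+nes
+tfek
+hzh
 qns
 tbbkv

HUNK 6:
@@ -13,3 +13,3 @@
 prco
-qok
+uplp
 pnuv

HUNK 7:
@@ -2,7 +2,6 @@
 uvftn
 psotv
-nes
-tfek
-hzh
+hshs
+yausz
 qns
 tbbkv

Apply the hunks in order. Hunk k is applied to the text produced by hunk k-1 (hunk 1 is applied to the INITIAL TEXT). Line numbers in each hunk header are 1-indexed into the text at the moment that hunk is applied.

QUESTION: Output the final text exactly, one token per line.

Hunk 1: at line 11 remove [ygmav] add [xjlm,cevf] -> 15 lines: vgusi uvftn psotv wtkmd ztygh xqmln tbbkv vdp hrkq kpw ddvc xjlm cevf qok pnuv
Hunk 2: at line 9 remove [kpw,ddvc] add [cjo,cft] -> 15 lines: vgusi uvftn psotv wtkmd ztygh xqmln tbbkv vdp hrkq cjo cft xjlm cevf qok pnuv
Hunk 3: at line 10 remove [cft,xjlm,cevf] add [qdion,prco] -> 14 lines: vgusi uvftn psotv wtkmd ztygh xqmln tbbkv vdp hrkq cjo qdion prco qok pnuv
Hunk 4: at line 3 remove [ztygh,xqmln] add [dakjz,qns] -> 14 lines: vgusi uvftn psotv wtkmd dakjz qns tbbkv vdp hrkq cjo qdion prco qok pnuv
Hunk 5: at line 2 remove [wtkmd,dakjz] add [nes,tfek,hzh] -> 15 lines: vgusi uvftn psotv nes tfek hzh qns tbbkv vdp hrkq cjo qdion prco qok pnuv
Hunk 6: at line 13 remove [qok] add [uplp] -> 15 lines: vgusi uvftn psotv nes tfek hzh qns tbbkv vdp hrkq cjo qdion prco uplp pnuv
Hunk 7: at line 2 remove [nes,tfek,hzh] add [hshs,yausz] -> 14 lines: vgusi uvftn psotv hshs yausz qns tbbkv vdp hrkq cjo qdion prco uplp pnuv

Answer: vgusi
uvftn
psotv
hshs
yausz
qns
tbbkv
vdp
hrkq
cjo
qdion
prco
uplp
pnuv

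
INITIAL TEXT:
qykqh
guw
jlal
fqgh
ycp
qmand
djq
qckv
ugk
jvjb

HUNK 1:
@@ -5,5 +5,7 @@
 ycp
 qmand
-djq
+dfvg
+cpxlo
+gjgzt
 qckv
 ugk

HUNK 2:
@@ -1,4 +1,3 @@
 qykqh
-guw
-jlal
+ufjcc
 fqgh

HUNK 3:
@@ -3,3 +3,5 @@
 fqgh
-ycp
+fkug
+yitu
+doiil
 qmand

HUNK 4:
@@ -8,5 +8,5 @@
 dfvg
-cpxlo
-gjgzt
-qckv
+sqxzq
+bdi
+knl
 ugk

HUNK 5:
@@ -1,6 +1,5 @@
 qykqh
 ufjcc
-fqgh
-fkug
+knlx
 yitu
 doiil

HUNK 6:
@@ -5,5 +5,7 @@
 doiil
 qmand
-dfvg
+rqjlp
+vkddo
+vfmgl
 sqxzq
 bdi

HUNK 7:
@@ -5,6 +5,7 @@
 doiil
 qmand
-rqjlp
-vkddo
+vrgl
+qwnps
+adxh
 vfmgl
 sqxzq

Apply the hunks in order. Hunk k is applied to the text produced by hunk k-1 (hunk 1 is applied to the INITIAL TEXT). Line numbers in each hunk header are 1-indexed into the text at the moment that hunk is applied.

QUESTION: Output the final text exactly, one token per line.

Answer: qykqh
ufjcc
knlx
yitu
doiil
qmand
vrgl
qwnps
adxh
vfmgl
sqxzq
bdi
knl
ugk
jvjb

Derivation:
Hunk 1: at line 5 remove [djq] add [dfvg,cpxlo,gjgzt] -> 12 lines: qykqh guw jlal fqgh ycp qmand dfvg cpxlo gjgzt qckv ugk jvjb
Hunk 2: at line 1 remove [guw,jlal] add [ufjcc] -> 11 lines: qykqh ufjcc fqgh ycp qmand dfvg cpxlo gjgzt qckv ugk jvjb
Hunk 3: at line 3 remove [ycp] add [fkug,yitu,doiil] -> 13 lines: qykqh ufjcc fqgh fkug yitu doiil qmand dfvg cpxlo gjgzt qckv ugk jvjb
Hunk 4: at line 8 remove [cpxlo,gjgzt,qckv] add [sqxzq,bdi,knl] -> 13 lines: qykqh ufjcc fqgh fkug yitu doiil qmand dfvg sqxzq bdi knl ugk jvjb
Hunk 5: at line 1 remove [fqgh,fkug] add [knlx] -> 12 lines: qykqh ufjcc knlx yitu doiil qmand dfvg sqxzq bdi knl ugk jvjb
Hunk 6: at line 5 remove [dfvg] add [rqjlp,vkddo,vfmgl] -> 14 lines: qykqh ufjcc knlx yitu doiil qmand rqjlp vkddo vfmgl sqxzq bdi knl ugk jvjb
Hunk 7: at line 5 remove [rqjlp,vkddo] add [vrgl,qwnps,adxh] -> 15 lines: qykqh ufjcc knlx yitu doiil qmand vrgl qwnps adxh vfmgl sqxzq bdi knl ugk jvjb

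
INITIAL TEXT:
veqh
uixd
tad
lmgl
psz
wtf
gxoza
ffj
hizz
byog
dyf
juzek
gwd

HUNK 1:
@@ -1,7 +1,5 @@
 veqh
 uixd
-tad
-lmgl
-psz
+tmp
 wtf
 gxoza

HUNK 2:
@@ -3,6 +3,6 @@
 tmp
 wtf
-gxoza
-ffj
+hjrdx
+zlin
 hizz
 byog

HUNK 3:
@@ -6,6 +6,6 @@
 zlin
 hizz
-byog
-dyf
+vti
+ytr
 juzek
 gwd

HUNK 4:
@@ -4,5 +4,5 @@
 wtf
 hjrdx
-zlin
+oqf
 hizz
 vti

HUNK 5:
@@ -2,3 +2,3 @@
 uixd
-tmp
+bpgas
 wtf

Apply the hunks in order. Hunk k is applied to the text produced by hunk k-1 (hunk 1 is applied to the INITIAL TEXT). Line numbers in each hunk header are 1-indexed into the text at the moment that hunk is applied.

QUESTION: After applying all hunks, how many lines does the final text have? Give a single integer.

Answer: 11

Derivation:
Hunk 1: at line 1 remove [tad,lmgl,psz] add [tmp] -> 11 lines: veqh uixd tmp wtf gxoza ffj hizz byog dyf juzek gwd
Hunk 2: at line 3 remove [gxoza,ffj] add [hjrdx,zlin] -> 11 lines: veqh uixd tmp wtf hjrdx zlin hizz byog dyf juzek gwd
Hunk 3: at line 6 remove [byog,dyf] add [vti,ytr] -> 11 lines: veqh uixd tmp wtf hjrdx zlin hizz vti ytr juzek gwd
Hunk 4: at line 4 remove [zlin] add [oqf] -> 11 lines: veqh uixd tmp wtf hjrdx oqf hizz vti ytr juzek gwd
Hunk 5: at line 2 remove [tmp] add [bpgas] -> 11 lines: veqh uixd bpgas wtf hjrdx oqf hizz vti ytr juzek gwd
Final line count: 11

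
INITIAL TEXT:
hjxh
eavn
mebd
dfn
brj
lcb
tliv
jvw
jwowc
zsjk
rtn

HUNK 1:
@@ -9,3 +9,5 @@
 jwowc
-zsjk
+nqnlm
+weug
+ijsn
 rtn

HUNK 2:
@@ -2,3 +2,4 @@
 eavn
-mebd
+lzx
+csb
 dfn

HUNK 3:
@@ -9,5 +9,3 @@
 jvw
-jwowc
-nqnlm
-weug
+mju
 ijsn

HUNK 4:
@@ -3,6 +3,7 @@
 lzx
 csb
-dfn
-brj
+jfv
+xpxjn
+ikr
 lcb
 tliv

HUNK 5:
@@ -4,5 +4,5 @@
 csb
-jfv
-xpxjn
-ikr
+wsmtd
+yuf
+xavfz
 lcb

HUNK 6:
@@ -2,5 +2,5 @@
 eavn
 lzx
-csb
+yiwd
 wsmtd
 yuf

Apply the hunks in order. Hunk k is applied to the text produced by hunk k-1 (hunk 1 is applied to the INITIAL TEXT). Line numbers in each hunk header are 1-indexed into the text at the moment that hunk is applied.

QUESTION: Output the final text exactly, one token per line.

Answer: hjxh
eavn
lzx
yiwd
wsmtd
yuf
xavfz
lcb
tliv
jvw
mju
ijsn
rtn

Derivation:
Hunk 1: at line 9 remove [zsjk] add [nqnlm,weug,ijsn] -> 13 lines: hjxh eavn mebd dfn brj lcb tliv jvw jwowc nqnlm weug ijsn rtn
Hunk 2: at line 2 remove [mebd] add [lzx,csb] -> 14 lines: hjxh eavn lzx csb dfn brj lcb tliv jvw jwowc nqnlm weug ijsn rtn
Hunk 3: at line 9 remove [jwowc,nqnlm,weug] add [mju] -> 12 lines: hjxh eavn lzx csb dfn brj lcb tliv jvw mju ijsn rtn
Hunk 4: at line 3 remove [dfn,brj] add [jfv,xpxjn,ikr] -> 13 lines: hjxh eavn lzx csb jfv xpxjn ikr lcb tliv jvw mju ijsn rtn
Hunk 5: at line 4 remove [jfv,xpxjn,ikr] add [wsmtd,yuf,xavfz] -> 13 lines: hjxh eavn lzx csb wsmtd yuf xavfz lcb tliv jvw mju ijsn rtn
Hunk 6: at line 2 remove [csb] add [yiwd] -> 13 lines: hjxh eavn lzx yiwd wsmtd yuf xavfz lcb tliv jvw mju ijsn rtn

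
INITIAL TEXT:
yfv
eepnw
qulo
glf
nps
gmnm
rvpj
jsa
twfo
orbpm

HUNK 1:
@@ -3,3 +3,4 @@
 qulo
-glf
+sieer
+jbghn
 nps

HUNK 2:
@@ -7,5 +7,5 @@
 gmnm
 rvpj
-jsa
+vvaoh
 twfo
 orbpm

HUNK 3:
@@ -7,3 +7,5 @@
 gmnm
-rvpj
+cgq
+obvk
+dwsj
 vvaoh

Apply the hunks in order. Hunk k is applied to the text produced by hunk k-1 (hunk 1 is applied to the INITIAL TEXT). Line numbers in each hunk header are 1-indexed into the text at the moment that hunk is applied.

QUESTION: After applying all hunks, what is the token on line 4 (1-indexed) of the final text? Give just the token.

Answer: sieer

Derivation:
Hunk 1: at line 3 remove [glf] add [sieer,jbghn] -> 11 lines: yfv eepnw qulo sieer jbghn nps gmnm rvpj jsa twfo orbpm
Hunk 2: at line 7 remove [jsa] add [vvaoh] -> 11 lines: yfv eepnw qulo sieer jbghn nps gmnm rvpj vvaoh twfo orbpm
Hunk 3: at line 7 remove [rvpj] add [cgq,obvk,dwsj] -> 13 lines: yfv eepnw qulo sieer jbghn nps gmnm cgq obvk dwsj vvaoh twfo orbpm
Final line 4: sieer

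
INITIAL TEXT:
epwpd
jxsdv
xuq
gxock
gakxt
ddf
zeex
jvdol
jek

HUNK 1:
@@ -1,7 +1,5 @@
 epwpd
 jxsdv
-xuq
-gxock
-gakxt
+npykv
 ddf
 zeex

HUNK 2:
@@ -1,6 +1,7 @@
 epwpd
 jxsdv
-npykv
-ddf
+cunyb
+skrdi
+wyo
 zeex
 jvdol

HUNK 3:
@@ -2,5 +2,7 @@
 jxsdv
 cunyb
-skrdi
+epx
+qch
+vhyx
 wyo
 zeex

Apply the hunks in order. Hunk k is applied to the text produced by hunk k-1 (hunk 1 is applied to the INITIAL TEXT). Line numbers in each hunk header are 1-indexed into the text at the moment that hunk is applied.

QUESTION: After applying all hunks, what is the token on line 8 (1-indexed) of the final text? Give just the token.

Answer: zeex

Derivation:
Hunk 1: at line 1 remove [xuq,gxock,gakxt] add [npykv] -> 7 lines: epwpd jxsdv npykv ddf zeex jvdol jek
Hunk 2: at line 1 remove [npykv,ddf] add [cunyb,skrdi,wyo] -> 8 lines: epwpd jxsdv cunyb skrdi wyo zeex jvdol jek
Hunk 3: at line 2 remove [skrdi] add [epx,qch,vhyx] -> 10 lines: epwpd jxsdv cunyb epx qch vhyx wyo zeex jvdol jek
Final line 8: zeex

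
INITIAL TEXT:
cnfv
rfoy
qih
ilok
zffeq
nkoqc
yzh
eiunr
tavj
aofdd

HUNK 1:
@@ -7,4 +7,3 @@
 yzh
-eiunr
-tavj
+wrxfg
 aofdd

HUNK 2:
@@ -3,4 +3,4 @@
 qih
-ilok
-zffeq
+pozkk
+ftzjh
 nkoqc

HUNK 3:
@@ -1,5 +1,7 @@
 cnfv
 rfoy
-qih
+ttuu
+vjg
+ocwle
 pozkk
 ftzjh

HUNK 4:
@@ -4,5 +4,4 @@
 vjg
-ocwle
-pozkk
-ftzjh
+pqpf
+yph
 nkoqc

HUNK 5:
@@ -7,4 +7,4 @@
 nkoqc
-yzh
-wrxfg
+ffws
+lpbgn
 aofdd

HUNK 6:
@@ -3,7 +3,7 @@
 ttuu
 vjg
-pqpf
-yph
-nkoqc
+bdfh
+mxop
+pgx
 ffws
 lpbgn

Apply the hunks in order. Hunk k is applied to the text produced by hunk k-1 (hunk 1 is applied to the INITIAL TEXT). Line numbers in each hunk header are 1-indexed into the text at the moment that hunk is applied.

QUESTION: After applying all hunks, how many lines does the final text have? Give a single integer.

Answer: 10

Derivation:
Hunk 1: at line 7 remove [eiunr,tavj] add [wrxfg] -> 9 lines: cnfv rfoy qih ilok zffeq nkoqc yzh wrxfg aofdd
Hunk 2: at line 3 remove [ilok,zffeq] add [pozkk,ftzjh] -> 9 lines: cnfv rfoy qih pozkk ftzjh nkoqc yzh wrxfg aofdd
Hunk 3: at line 1 remove [qih] add [ttuu,vjg,ocwle] -> 11 lines: cnfv rfoy ttuu vjg ocwle pozkk ftzjh nkoqc yzh wrxfg aofdd
Hunk 4: at line 4 remove [ocwle,pozkk,ftzjh] add [pqpf,yph] -> 10 lines: cnfv rfoy ttuu vjg pqpf yph nkoqc yzh wrxfg aofdd
Hunk 5: at line 7 remove [yzh,wrxfg] add [ffws,lpbgn] -> 10 lines: cnfv rfoy ttuu vjg pqpf yph nkoqc ffws lpbgn aofdd
Hunk 6: at line 3 remove [pqpf,yph,nkoqc] add [bdfh,mxop,pgx] -> 10 lines: cnfv rfoy ttuu vjg bdfh mxop pgx ffws lpbgn aofdd
Final line count: 10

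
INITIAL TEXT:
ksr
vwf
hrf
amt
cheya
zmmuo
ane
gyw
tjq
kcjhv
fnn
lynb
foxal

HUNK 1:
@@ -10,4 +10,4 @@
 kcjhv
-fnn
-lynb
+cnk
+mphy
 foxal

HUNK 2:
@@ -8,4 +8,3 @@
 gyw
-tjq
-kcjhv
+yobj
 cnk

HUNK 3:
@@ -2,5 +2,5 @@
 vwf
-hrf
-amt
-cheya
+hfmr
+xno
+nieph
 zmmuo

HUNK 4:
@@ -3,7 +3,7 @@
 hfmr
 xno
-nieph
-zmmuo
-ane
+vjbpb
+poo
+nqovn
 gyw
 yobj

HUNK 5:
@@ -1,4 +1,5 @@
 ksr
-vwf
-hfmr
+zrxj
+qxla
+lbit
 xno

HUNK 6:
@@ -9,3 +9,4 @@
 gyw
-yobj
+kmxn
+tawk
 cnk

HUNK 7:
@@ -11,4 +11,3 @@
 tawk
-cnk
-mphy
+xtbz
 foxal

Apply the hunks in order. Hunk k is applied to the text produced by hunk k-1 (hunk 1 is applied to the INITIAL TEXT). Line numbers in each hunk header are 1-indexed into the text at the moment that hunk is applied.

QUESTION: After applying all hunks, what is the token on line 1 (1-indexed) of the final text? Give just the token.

Hunk 1: at line 10 remove [fnn,lynb] add [cnk,mphy] -> 13 lines: ksr vwf hrf amt cheya zmmuo ane gyw tjq kcjhv cnk mphy foxal
Hunk 2: at line 8 remove [tjq,kcjhv] add [yobj] -> 12 lines: ksr vwf hrf amt cheya zmmuo ane gyw yobj cnk mphy foxal
Hunk 3: at line 2 remove [hrf,amt,cheya] add [hfmr,xno,nieph] -> 12 lines: ksr vwf hfmr xno nieph zmmuo ane gyw yobj cnk mphy foxal
Hunk 4: at line 3 remove [nieph,zmmuo,ane] add [vjbpb,poo,nqovn] -> 12 lines: ksr vwf hfmr xno vjbpb poo nqovn gyw yobj cnk mphy foxal
Hunk 5: at line 1 remove [vwf,hfmr] add [zrxj,qxla,lbit] -> 13 lines: ksr zrxj qxla lbit xno vjbpb poo nqovn gyw yobj cnk mphy foxal
Hunk 6: at line 9 remove [yobj] add [kmxn,tawk] -> 14 lines: ksr zrxj qxla lbit xno vjbpb poo nqovn gyw kmxn tawk cnk mphy foxal
Hunk 7: at line 11 remove [cnk,mphy] add [xtbz] -> 13 lines: ksr zrxj qxla lbit xno vjbpb poo nqovn gyw kmxn tawk xtbz foxal
Final line 1: ksr

Answer: ksr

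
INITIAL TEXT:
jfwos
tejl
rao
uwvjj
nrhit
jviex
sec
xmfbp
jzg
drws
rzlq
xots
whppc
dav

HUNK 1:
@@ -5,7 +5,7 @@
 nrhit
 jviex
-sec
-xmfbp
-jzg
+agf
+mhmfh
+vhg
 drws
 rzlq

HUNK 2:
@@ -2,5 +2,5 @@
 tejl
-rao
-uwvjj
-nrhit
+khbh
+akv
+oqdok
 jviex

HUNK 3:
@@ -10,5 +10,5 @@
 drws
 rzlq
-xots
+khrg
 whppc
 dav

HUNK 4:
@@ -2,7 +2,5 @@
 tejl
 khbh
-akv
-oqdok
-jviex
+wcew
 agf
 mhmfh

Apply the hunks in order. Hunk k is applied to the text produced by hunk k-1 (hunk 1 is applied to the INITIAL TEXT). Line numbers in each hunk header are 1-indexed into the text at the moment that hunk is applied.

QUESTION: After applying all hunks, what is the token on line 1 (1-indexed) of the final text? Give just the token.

Hunk 1: at line 5 remove [sec,xmfbp,jzg] add [agf,mhmfh,vhg] -> 14 lines: jfwos tejl rao uwvjj nrhit jviex agf mhmfh vhg drws rzlq xots whppc dav
Hunk 2: at line 2 remove [rao,uwvjj,nrhit] add [khbh,akv,oqdok] -> 14 lines: jfwos tejl khbh akv oqdok jviex agf mhmfh vhg drws rzlq xots whppc dav
Hunk 3: at line 10 remove [xots] add [khrg] -> 14 lines: jfwos tejl khbh akv oqdok jviex agf mhmfh vhg drws rzlq khrg whppc dav
Hunk 4: at line 2 remove [akv,oqdok,jviex] add [wcew] -> 12 lines: jfwos tejl khbh wcew agf mhmfh vhg drws rzlq khrg whppc dav
Final line 1: jfwos

Answer: jfwos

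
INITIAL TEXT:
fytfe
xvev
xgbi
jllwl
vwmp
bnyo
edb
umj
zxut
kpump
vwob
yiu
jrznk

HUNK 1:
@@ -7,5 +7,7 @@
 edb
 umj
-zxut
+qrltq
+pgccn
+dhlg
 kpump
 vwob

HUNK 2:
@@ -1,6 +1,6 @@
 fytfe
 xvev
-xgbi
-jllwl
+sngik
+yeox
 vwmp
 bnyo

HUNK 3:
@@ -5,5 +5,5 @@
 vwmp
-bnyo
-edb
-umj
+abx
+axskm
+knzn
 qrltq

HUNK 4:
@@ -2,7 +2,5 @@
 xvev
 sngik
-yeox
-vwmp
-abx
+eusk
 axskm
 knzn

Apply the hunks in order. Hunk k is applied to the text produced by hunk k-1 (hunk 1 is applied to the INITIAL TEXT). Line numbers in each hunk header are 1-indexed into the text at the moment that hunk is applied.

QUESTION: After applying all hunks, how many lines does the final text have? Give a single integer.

Hunk 1: at line 7 remove [zxut] add [qrltq,pgccn,dhlg] -> 15 lines: fytfe xvev xgbi jllwl vwmp bnyo edb umj qrltq pgccn dhlg kpump vwob yiu jrznk
Hunk 2: at line 1 remove [xgbi,jllwl] add [sngik,yeox] -> 15 lines: fytfe xvev sngik yeox vwmp bnyo edb umj qrltq pgccn dhlg kpump vwob yiu jrznk
Hunk 3: at line 5 remove [bnyo,edb,umj] add [abx,axskm,knzn] -> 15 lines: fytfe xvev sngik yeox vwmp abx axskm knzn qrltq pgccn dhlg kpump vwob yiu jrznk
Hunk 4: at line 2 remove [yeox,vwmp,abx] add [eusk] -> 13 lines: fytfe xvev sngik eusk axskm knzn qrltq pgccn dhlg kpump vwob yiu jrznk
Final line count: 13

Answer: 13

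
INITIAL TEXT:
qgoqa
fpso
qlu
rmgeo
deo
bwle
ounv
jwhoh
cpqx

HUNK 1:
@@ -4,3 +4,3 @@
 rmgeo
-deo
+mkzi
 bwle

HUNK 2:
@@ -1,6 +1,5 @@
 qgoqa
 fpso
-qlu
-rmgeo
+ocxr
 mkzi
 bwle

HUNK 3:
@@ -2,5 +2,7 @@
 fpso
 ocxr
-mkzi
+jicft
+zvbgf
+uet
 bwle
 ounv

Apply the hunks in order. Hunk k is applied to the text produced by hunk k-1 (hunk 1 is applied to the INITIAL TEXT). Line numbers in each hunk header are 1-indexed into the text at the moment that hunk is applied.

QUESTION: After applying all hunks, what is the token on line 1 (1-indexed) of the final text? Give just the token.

Answer: qgoqa

Derivation:
Hunk 1: at line 4 remove [deo] add [mkzi] -> 9 lines: qgoqa fpso qlu rmgeo mkzi bwle ounv jwhoh cpqx
Hunk 2: at line 1 remove [qlu,rmgeo] add [ocxr] -> 8 lines: qgoqa fpso ocxr mkzi bwle ounv jwhoh cpqx
Hunk 3: at line 2 remove [mkzi] add [jicft,zvbgf,uet] -> 10 lines: qgoqa fpso ocxr jicft zvbgf uet bwle ounv jwhoh cpqx
Final line 1: qgoqa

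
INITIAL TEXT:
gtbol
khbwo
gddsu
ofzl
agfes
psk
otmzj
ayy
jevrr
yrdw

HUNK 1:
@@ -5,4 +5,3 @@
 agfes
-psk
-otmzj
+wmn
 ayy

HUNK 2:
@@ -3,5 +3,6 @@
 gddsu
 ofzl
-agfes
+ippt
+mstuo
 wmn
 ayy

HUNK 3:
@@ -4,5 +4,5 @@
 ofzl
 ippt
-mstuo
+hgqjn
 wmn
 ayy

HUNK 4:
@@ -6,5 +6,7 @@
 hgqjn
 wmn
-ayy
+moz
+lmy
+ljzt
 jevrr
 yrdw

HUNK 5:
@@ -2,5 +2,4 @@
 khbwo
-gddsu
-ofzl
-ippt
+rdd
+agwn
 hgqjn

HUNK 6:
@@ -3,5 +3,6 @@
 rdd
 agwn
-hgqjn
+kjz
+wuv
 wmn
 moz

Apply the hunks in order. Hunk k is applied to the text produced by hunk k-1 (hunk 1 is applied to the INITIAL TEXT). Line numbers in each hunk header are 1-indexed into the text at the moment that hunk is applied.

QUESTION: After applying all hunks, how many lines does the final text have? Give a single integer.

Answer: 12

Derivation:
Hunk 1: at line 5 remove [psk,otmzj] add [wmn] -> 9 lines: gtbol khbwo gddsu ofzl agfes wmn ayy jevrr yrdw
Hunk 2: at line 3 remove [agfes] add [ippt,mstuo] -> 10 lines: gtbol khbwo gddsu ofzl ippt mstuo wmn ayy jevrr yrdw
Hunk 3: at line 4 remove [mstuo] add [hgqjn] -> 10 lines: gtbol khbwo gddsu ofzl ippt hgqjn wmn ayy jevrr yrdw
Hunk 4: at line 6 remove [ayy] add [moz,lmy,ljzt] -> 12 lines: gtbol khbwo gddsu ofzl ippt hgqjn wmn moz lmy ljzt jevrr yrdw
Hunk 5: at line 2 remove [gddsu,ofzl,ippt] add [rdd,agwn] -> 11 lines: gtbol khbwo rdd agwn hgqjn wmn moz lmy ljzt jevrr yrdw
Hunk 6: at line 3 remove [hgqjn] add [kjz,wuv] -> 12 lines: gtbol khbwo rdd agwn kjz wuv wmn moz lmy ljzt jevrr yrdw
Final line count: 12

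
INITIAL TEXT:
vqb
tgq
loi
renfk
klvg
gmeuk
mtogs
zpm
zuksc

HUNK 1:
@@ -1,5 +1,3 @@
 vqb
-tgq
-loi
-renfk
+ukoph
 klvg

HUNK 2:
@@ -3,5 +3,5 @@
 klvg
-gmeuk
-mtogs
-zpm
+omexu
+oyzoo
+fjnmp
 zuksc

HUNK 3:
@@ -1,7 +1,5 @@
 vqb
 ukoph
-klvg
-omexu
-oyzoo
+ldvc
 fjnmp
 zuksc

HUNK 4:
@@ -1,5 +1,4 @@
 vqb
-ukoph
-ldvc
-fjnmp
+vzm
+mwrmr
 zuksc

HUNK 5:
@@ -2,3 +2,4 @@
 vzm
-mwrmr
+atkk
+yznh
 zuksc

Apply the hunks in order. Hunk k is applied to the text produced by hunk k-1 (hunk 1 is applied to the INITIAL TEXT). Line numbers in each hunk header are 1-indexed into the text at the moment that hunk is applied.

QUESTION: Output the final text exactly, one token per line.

Answer: vqb
vzm
atkk
yznh
zuksc

Derivation:
Hunk 1: at line 1 remove [tgq,loi,renfk] add [ukoph] -> 7 lines: vqb ukoph klvg gmeuk mtogs zpm zuksc
Hunk 2: at line 3 remove [gmeuk,mtogs,zpm] add [omexu,oyzoo,fjnmp] -> 7 lines: vqb ukoph klvg omexu oyzoo fjnmp zuksc
Hunk 3: at line 1 remove [klvg,omexu,oyzoo] add [ldvc] -> 5 lines: vqb ukoph ldvc fjnmp zuksc
Hunk 4: at line 1 remove [ukoph,ldvc,fjnmp] add [vzm,mwrmr] -> 4 lines: vqb vzm mwrmr zuksc
Hunk 5: at line 2 remove [mwrmr] add [atkk,yznh] -> 5 lines: vqb vzm atkk yznh zuksc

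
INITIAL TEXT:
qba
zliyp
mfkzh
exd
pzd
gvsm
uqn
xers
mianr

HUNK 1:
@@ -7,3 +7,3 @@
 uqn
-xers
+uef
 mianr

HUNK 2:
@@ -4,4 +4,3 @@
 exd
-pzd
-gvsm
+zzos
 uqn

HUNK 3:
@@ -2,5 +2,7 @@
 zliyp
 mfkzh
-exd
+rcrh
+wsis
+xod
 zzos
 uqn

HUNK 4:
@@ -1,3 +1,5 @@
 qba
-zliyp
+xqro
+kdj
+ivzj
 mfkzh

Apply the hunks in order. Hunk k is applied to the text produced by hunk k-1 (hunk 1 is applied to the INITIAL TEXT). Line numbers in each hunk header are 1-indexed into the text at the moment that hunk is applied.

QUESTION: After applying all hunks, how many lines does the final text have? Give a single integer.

Hunk 1: at line 7 remove [xers] add [uef] -> 9 lines: qba zliyp mfkzh exd pzd gvsm uqn uef mianr
Hunk 2: at line 4 remove [pzd,gvsm] add [zzos] -> 8 lines: qba zliyp mfkzh exd zzos uqn uef mianr
Hunk 3: at line 2 remove [exd] add [rcrh,wsis,xod] -> 10 lines: qba zliyp mfkzh rcrh wsis xod zzos uqn uef mianr
Hunk 4: at line 1 remove [zliyp] add [xqro,kdj,ivzj] -> 12 lines: qba xqro kdj ivzj mfkzh rcrh wsis xod zzos uqn uef mianr
Final line count: 12

Answer: 12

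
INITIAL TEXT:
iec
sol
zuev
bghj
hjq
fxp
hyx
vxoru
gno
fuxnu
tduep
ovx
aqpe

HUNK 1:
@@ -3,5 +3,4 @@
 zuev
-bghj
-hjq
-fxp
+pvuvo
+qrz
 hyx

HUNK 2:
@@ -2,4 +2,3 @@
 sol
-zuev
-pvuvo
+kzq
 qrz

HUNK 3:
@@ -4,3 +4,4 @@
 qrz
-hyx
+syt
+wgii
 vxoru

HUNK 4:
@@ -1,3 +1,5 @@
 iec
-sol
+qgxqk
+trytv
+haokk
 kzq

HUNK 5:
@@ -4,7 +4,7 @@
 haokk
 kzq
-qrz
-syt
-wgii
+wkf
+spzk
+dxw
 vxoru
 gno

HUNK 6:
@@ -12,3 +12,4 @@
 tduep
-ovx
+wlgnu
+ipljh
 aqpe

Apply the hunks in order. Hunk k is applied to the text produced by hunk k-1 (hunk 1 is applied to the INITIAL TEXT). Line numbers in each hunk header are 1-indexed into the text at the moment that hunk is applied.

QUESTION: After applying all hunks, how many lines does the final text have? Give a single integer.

Hunk 1: at line 3 remove [bghj,hjq,fxp] add [pvuvo,qrz] -> 12 lines: iec sol zuev pvuvo qrz hyx vxoru gno fuxnu tduep ovx aqpe
Hunk 2: at line 2 remove [zuev,pvuvo] add [kzq] -> 11 lines: iec sol kzq qrz hyx vxoru gno fuxnu tduep ovx aqpe
Hunk 3: at line 4 remove [hyx] add [syt,wgii] -> 12 lines: iec sol kzq qrz syt wgii vxoru gno fuxnu tduep ovx aqpe
Hunk 4: at line 1 remove [sol] add [qgxqk,trytv,haokk] -> 14 lines: iec qgxqk trytv haokk kzq qrz syt wgii vxoru gno fuxnu tduep ovx aqpe
Hunk 5: at line 4 remove [qrz,syt,wgii] add [wkf,spzk,dxw] -> 14 lines: iec qgxqk trytv haokk kzq wkf spzk dxw vxoru gno fuxnu tduep ovx aqpe
Hunk 6: at line 12 remove [ovx] add [wlgnu,ipljh] -> 15 lines: iec qgxqk trytv haokk kzq wkf spzk dxw vxoru gno fuxnu tduep wlgnu ipljh aqpe
Final line count: 15

Answer: 15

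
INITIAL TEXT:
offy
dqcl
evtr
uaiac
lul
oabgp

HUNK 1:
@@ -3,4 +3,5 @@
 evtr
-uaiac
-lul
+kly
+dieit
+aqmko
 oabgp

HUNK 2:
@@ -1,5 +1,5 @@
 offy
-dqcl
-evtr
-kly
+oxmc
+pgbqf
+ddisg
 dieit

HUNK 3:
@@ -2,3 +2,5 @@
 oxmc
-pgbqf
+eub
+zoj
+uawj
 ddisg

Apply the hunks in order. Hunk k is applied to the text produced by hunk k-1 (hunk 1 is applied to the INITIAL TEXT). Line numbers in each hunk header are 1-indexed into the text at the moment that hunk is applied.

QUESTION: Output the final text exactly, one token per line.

Hunk 1: at line 3 remove [uaiac,lul] add [kly,dieit,aqmko] -> 7 lines: offy dqcl evtr kly dieit aqmko oabgp
Hunk 2: at line 1 remove [dqcl,evtr,kly] add [oxmc,pgbqf,ddisg] -> 7 lines: offy oxmc pgbqf ddisg dieit aqmko oabgp
Hunk 3: at line 2 remove [pgbqf] add [eub,zoj,uawj] -> 9 lines: offy oxmc eub zoj uawj ddisg dieit aqmko oabgp

Answer: offy
oxmc
eub
zoj
uawj
ddisg
dieit
aqmko
oabgp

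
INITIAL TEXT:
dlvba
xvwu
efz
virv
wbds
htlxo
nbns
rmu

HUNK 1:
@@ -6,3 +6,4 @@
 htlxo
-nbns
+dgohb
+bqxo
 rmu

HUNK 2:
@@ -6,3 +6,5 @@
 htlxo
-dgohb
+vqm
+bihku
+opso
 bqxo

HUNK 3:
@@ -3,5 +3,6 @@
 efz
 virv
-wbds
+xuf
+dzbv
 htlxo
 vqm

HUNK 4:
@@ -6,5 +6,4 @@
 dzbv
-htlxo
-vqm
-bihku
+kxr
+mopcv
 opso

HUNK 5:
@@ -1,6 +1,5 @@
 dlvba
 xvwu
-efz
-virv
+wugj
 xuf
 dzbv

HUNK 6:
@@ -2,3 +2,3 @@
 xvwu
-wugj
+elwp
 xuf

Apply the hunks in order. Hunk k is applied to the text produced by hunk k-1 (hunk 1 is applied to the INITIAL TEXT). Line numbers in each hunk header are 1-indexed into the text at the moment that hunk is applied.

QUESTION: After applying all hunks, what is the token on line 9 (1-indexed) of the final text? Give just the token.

Answer: bqxo

Derivation:
Hunk 1: at line 6 remove [nbns] add [dgohb,bqxo] -> 9 lines: dlvba xvwu efz virv wbds htlxo dgohb bqxo rmu
Hunk 2: at line 6 remove [dgohb] add [vqm,bihku,opso] -> 11 lines: dlvba xvwu efz virv wbds htlxo vqm bihku opso bqxo rmu
Hunk 3: at line 3 remove [wbds] add [xuf,dzbv] -> 12 lines: dlvba xvwu efz virv xuf dzbv htlxo vqm bihku opso bqxo rmu
Hunk 4: at line 6 remove [htlxo,vqm,bihku] add [kxr,mopcv] -> 11 lines: dlvba xvwu efz virv xuf dzbv kxr mopcv opso bqxo rmu
Hunk 5: at line 1 remove [efz,virv] add [wugj] -> 10 lines: dlvba xvwu wugj xuf dzbv kxr mopcv opso bqxo rmu
Hunk 6: at line 2 remove [wugj] add [elwp] -> 10 lines: dlvba xvwu elwp xuf dzbv kxr mopcv opso bqxo rmu
Final line 9: bqxo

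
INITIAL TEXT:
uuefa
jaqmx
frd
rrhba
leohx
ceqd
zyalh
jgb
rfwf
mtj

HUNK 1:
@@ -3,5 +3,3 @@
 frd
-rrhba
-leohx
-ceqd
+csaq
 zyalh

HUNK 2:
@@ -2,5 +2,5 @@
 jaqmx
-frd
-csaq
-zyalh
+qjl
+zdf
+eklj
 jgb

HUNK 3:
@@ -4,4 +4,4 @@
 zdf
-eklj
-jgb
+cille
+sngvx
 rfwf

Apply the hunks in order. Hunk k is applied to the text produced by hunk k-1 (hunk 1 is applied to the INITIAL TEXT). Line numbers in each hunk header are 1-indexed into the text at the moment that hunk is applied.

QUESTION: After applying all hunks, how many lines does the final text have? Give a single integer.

Answer: 8

Derivation:
Hunk 1: at line 3 remove [rrhba,leohx,ceqd] add [csaq] -> 8 lines: uuefa jaqmx frd csaq zyalh jgb rfwf mtj
Hunk 2: at line 2 remove [frd,csaq,zyalh] add [qjl,zdf,eklj] -> 8 lines: uuefa jaqmx qjl zdf eklj jgb rfwf mtj
Hunk 3: at line 4 remove [eklj,jgb] add [cille,sngvx] -> 8 lines: uuefa jaqmx qjl zdf cille sngvx rfwf mtj
Final line count: 8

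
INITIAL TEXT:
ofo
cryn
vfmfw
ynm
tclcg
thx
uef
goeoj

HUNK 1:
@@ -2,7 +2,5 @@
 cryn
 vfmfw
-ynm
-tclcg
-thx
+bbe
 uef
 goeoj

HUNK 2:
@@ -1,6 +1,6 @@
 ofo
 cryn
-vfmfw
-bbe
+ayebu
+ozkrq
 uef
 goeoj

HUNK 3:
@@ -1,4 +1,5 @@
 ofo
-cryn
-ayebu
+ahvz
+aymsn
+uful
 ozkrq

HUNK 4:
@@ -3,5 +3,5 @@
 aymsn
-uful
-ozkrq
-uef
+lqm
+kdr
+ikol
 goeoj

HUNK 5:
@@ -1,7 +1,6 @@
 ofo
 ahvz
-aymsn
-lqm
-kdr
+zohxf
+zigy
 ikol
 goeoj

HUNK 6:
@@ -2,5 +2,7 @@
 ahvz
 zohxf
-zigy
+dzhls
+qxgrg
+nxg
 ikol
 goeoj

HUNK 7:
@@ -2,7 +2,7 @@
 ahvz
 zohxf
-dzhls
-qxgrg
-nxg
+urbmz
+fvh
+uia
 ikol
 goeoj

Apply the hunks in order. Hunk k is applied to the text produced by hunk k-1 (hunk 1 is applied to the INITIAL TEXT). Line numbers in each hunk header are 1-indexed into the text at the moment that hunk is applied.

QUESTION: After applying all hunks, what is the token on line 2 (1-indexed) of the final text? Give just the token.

Hunk 1: at line 2 remove [ynm,tclcg,thx] add [bbe] -> 6 lines: ofo cryn vfmfw bbe uef goeoj
Hunk 2: at line 1 remove [vfmfw,bbe] add [ayebu,ozkrq] -> 6 lines: ofo cryn ayebu ozkrq uef goeoj
Hunk 3: at line 1 remove [cryn,ayebu] add [ahvz,aymsn,uful] -> 7 lines: ofo ahvz aymsn uful ozkrq uef goeoj
Hunk 4: at line 3 remove [uful,ozkrq,uef] add [lqm,kdr,ikol] -> 7 lines: ofo ahvz aymsn lqm kdr ikol goeoj
Hunk 5: at line 1 remove [aymsn,lqm,kdr] add [zohxf,zigy] -> 6 lines: ofo ahvz zohxf zigy ikol goeoj
Hunk 6: at line 2 remove [zigy] add [dzhls,qxgrg,nxg] -> 8 lines: ofo ahvz zohxf dzhls qxgrg nxg ikol goeoj
Hunk 7: at line 2 remove [dzhls,qxgrg,nxg] add [urbmz,fvh,uia] -> 8 lines: ofo ahvz zohxf urbmz fvh uia ikol goeoj
Final line 2: ahvz

Answer: ahvz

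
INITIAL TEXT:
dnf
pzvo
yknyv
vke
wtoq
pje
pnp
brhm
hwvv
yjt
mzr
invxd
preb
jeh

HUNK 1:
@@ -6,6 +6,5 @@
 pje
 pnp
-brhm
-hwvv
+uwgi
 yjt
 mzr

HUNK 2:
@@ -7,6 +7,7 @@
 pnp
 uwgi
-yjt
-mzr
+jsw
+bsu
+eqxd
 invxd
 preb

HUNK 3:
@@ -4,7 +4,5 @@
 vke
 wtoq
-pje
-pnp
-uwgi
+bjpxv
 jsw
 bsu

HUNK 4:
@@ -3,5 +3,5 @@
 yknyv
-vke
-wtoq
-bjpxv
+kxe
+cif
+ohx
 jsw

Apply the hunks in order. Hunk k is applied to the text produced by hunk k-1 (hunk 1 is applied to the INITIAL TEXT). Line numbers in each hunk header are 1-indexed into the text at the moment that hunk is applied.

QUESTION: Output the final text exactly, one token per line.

Hunk 1: at line 6 remove [brhm,hwvv] add [uwgi] -> 13 lines: dnf pzvo yknyv vke wtoq pje pnp uwgi yjt mzr invxd preb jeh
Hunk 2: at line 7 remove [yjt,mzr] add [jsw,bsu,eqxd] -> 14 lines: dnf pzvo yknyv vke wtoq pje pnp uwgi jsw bsu eqxd invxd preb jeh
Hunk 3: at line 4 remove [pje,pnp,uwgi] add [bjpxv] -> 12 lines: dnf pzvo yknyv vke wtoq bjpxv jsw bsu eqxd invxd preb jeh
Hunk 4: at line 3 remove [vke,wtoq,bjpxv] add [kxe,cif,ohx] -> 12 lines: dnf pzvo yknyv kxe cif ohx jsw bsu eqxd invxd preb jeh

Answer: dnf
pzvo
yknyv
kxe
cif
ohx
jsw
bsu
eqxd
invxd
preb
jeh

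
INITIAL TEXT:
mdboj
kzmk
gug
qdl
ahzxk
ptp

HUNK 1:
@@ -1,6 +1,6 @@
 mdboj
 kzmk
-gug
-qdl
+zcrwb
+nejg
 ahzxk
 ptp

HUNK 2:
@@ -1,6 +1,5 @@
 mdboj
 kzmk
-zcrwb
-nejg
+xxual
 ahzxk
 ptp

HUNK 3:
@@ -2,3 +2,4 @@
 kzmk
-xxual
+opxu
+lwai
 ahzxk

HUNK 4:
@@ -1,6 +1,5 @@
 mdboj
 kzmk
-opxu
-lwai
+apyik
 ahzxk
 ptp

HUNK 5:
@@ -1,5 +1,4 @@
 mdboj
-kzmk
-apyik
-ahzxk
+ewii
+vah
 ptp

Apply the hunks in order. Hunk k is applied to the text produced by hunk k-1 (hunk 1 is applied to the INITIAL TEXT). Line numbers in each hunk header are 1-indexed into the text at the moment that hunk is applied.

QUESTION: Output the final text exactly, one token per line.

Answer: mdboj
ewii
vah
ptp

Derivation:
Hunk 1: at line 1 remove [gug,qdl] add [zcrwb,nejg] -> 6 lines: mdboj kzmk zcrwb nejg ahzxk ptp
Hunk 2: at line 1 remove [zcrwb,nejg] add [xxual] -> 5 lines: mdboj kzmk xxual ahzxk ptp
Hunk 3: at line 2 remove [xxual] add [opxu,lwai] -> 6 lines: mdboj kzmk opxu lwai ahzxk ptp
Hunk 4: at line 1 remove [opxu,lwai] add [apyik] -> 5 lines: mdboj kzmk apyik ahzxk ptp
Hunk 5: at line 1 remove [kzmk,apyik,ahzxk] add [ewii,vah] -> 4 lines: mdboj ewii vah ptp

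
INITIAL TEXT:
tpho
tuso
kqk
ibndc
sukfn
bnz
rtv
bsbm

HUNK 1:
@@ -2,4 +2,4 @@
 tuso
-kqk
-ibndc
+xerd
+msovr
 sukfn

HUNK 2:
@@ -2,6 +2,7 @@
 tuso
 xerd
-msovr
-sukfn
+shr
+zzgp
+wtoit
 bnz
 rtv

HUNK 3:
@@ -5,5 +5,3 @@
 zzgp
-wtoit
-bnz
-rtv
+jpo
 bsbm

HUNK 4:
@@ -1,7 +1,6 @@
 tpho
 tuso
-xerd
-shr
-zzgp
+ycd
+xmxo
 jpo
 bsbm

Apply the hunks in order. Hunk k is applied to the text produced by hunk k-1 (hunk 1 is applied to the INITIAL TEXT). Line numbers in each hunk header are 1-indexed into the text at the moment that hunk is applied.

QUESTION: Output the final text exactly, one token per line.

Answer: tpho
tuso
ycd
xmxo
jpo
bsbm

Derivation:
Hunk 1: at line 2 remove [kqk,ibndc] add [xerd,msovr] -> 8 lines: tpho tuso xerd msovr sukfn bnz rtv bsbm
Hunk 2: at line 2 remove [msovr,sukfn] add [shr,zzgp,wtoit] -> 9 lines: tpho tuso xerd shr zzgp wtoit bnz rtv bsbm
Hunk 3: at line 5 remove [wtoit,bnz,rtv] add [jpo] -> 7 lines: tpho tuso xerd shr zzgp jpo bsbm
Hunk 4: at line 1 remove [xerd,shr,zzgp] add [ycd,xmxo] -> 6 lines: tpho tuso ycd xmxo jpo bsbm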